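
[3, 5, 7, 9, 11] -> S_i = 3 + 2*i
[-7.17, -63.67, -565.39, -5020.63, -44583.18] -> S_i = -7.17*8.88^i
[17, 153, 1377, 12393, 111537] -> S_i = 17*9^i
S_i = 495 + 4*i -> [495, 499, 503, 507, 511]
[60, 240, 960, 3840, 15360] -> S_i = 60*4^i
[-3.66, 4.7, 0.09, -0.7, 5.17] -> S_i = Random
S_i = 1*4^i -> [1, 4, 16, 64, 256]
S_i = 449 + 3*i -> [449, 452, 455, 458, 461]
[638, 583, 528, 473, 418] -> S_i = 638 + -55*i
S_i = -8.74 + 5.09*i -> [-8.74, -3.65, 1.44, 6.53, 11.62]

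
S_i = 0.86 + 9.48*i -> [0.86, 10.34, 19.82, 29.3, 38.78]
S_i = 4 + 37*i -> [4, 41, 78, 115, 152]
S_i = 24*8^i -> [24, 192, 1536, 12288, 98304]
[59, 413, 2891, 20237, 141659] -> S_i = 59*7^i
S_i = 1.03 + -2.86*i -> [1.03, -1.83, -4.69, -7.55, -10.41]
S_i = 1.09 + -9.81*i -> [1.09, -8.72, -18.53, -28.34, -38.15]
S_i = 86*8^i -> [86, 688, 5504, 44032, 352256]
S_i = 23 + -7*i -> [23, 16, 9, 2, -5]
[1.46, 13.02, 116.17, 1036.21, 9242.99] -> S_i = 1.46*8.92^i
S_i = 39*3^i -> [39, 117, 351, 1053, 3159]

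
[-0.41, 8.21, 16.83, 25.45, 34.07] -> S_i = -0.41 + 8.62*i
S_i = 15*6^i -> [15, 90, 540, 3240, 19440]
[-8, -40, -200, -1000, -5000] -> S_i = -8*5^i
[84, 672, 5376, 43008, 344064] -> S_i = 84*8^i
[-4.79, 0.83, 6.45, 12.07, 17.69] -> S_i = -4.79 + 5.62*i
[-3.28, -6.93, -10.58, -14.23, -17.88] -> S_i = -3.28 + -3.65*i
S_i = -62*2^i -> [-62, -124, -248, -496, -992]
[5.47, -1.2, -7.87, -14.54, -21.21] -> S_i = 5.47 + -6.67*i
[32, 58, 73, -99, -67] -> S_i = Random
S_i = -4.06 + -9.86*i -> [-4.06, -13.92, -23.78, -33.64, -43.5]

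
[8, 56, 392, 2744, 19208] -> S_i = 8*7^i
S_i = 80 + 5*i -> [80, 85, 90, 95, 100]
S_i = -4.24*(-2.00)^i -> [-4.24, 8.48, -16.96, 33.92, -67.84]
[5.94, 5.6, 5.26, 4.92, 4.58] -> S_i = 5.94 + -0.34*i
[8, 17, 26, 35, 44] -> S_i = 8 + 9*i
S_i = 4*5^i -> [4, 20, 100, 500, 2500]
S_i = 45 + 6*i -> [45, 51, 57, 63, 69]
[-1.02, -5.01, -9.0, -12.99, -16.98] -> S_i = -1.02 + -3.99*i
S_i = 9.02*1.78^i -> [9.02, 16.06, 28.58, 50.87, 90.55]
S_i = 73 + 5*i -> [73, 78, 83, 88, 93]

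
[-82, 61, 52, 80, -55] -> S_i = Random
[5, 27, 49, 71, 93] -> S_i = 5 + 22*i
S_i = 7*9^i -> [7, 63, 567, 5103, 45927]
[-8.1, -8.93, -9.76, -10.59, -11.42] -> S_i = -8.10 + -0.83*i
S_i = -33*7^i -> [-33, -231, -1617, -11319, -79233]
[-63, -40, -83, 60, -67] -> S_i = Random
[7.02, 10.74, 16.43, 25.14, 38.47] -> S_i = 7.02*1.53^i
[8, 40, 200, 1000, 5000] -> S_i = 8*5^i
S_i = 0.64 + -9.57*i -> [0.64, -8.93, -18.5, -28.07, -37.64]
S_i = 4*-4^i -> [4, -16, 64, -256, 1024]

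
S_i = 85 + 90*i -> [85, 175, 265, 355, 445]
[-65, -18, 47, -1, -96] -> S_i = Random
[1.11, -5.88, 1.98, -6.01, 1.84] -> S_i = Random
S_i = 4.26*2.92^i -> [4.26, 12.44, 36.32, 106.06, 309.7]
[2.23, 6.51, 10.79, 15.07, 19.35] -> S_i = 2.23 + 4.28*i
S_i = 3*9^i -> [3, 27, 243, 2187, 19683]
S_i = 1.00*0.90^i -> [1.0, 0.9, 0.81, 0.73, 0.66]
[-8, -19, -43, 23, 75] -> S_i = Random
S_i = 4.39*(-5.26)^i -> [4.39, -23.09, 121.46, -638.88, 3360.53]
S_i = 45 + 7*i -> [45, 52, 59, 66, 73]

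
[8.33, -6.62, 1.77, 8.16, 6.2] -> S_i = Random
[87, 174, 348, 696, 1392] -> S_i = 87*2^i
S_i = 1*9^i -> [1, 9, 81, 729, 6561]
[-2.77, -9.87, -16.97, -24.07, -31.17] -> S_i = -2.77 + -7.10*i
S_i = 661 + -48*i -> [661, 613, 565, 517, 469]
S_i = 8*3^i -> [8, 24, 72, 216, 648]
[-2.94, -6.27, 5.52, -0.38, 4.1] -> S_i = Random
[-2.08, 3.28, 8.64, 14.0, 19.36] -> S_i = -2.08 + 5.36*i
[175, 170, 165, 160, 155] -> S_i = 175 + -5*i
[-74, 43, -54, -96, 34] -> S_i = Random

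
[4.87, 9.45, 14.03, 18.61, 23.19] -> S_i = 4.87 + 4.58*i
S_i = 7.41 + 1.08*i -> [7.41, 8.49, 9.57, 10.65, 11.73]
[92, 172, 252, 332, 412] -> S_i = 92 + 80*i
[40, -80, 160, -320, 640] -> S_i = 40*-2^i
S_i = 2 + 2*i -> [2, 4, 6, 8, 10]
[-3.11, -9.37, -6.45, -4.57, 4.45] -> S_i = Random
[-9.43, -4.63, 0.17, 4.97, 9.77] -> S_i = -9.43 + 4.80*i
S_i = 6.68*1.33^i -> [6.68, 8.88, 11.82, 15.72, 20.9]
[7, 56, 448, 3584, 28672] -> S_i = 7*8^i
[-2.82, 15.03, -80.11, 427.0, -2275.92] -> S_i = -2.82*(-5.33)^i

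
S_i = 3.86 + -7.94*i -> [3.86, -4.08, -12.02, -19.96, -27.9]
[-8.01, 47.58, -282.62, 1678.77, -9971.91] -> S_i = -8.01*(-5.94)^i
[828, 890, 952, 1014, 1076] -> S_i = 828 + 62*i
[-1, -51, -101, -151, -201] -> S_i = -1 + -50*i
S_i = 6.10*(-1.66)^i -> [6.1, -10.13, 16.81, -27.9, 46.32]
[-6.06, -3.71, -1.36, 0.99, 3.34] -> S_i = -6.06 + 2.35*i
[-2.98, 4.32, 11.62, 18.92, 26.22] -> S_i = -2.98 + 7.30*i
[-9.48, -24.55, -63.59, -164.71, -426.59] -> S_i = -9.48*2.59^i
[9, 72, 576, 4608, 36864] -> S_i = 9*8^i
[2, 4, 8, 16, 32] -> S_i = 2*2^i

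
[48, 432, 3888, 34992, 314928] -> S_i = 48*9^i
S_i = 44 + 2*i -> [44, 46, 48, 50, 52]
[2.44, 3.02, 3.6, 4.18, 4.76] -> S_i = 2.44 + 0.58*i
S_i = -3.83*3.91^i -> [-3.83, -14.98, -58.55, -228.94, -895.17]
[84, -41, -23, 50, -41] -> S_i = Random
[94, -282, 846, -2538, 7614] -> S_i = 94*-3^i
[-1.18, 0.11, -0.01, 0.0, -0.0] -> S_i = -1.18*(-0.09)^i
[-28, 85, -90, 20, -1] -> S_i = Random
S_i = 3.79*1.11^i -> [3.79, 4.21, 4.67, 5.18, 5.75]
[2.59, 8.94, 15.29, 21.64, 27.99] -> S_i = 2.59 + 6.35*i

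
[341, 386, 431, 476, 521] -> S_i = 341 + 45*i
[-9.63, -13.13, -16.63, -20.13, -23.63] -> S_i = -9.63 + -3.50*i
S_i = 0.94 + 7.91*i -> [0.94, 8.85, 16.76, 24.67, 32.58]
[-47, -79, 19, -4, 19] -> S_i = Random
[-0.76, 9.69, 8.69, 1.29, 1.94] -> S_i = Random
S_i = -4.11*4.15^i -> [-4.11, -17.06, -70.78, -293.76, -1219.09]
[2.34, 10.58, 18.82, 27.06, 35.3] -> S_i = 2.34 + 8.24*i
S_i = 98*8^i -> [98, 784, 6272, 50176, 401408]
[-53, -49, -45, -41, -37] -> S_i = -53 + 4*i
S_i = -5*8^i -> [-5, -40, -320, -2560, -20480]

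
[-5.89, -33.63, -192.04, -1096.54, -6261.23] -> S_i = -5.89*5.71^i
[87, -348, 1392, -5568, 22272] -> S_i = 87*-4^i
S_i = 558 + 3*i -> [558, 561, 564, 567, 570]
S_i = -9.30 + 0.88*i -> [-9.3, -8.42, -7.54, -6.66, -5.78]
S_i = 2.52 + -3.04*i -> [2.52, -0.52, -3.56, -6.6, -9.64]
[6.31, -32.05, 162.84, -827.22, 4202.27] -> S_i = 6.31*(-5.08)^i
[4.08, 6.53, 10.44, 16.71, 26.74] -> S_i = 4.08*1.60^i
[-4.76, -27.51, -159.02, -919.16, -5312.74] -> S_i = -4.76*5.78^i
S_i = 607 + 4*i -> [607, 611, 615, 619, 623]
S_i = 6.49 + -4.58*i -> [6.49, 1.91, -2.67, -7.25, -11.83]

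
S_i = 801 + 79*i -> [801, 880, 959, 1038, 1117]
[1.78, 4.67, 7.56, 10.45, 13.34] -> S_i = 1.78 + 2.89*i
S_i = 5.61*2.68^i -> [5.61, 15.03, 40.29, 107.99, 289.4]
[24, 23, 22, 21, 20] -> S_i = 24 + -1*i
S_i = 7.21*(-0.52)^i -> [7.21, -3.75, 1.95, -1.01, 0.53]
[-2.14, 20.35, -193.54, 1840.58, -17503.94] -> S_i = -2.14*(-9.51)^i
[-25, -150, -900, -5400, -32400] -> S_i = -25*6^i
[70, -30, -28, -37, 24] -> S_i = Random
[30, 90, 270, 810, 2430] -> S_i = 30*3^i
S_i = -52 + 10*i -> [-52, -42, -32, -22, -12]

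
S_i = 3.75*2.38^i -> [3.75, 8.92, 21.24, 50.55, 120.32]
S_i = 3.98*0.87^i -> [3.98, 3.46, 3.01, 2.62, 2.28]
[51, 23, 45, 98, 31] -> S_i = Random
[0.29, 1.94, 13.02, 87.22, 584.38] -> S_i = 0.29*6.70^i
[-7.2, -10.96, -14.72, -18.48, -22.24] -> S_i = -7.20 + -3.76*i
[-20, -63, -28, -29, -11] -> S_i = Random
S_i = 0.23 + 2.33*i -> [0.23, 2.56, 4.89, 7.22, 9.55]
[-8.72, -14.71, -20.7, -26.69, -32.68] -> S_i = -8.72 + -5.99*i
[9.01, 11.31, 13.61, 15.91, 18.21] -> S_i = 9.01 + 2.30*i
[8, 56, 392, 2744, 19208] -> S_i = 8*7^i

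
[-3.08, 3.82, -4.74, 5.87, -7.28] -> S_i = -3.08*(-1.24)^i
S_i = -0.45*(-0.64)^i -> [-0.45, 0.29, -0.18, 0.12, -0.08]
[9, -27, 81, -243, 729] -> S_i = 9*-3^i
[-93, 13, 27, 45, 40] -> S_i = Random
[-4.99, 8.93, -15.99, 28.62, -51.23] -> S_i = -4.99*(-1.79)^i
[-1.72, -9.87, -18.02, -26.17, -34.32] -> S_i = -1.72 + -8.15*i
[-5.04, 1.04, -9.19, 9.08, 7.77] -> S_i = Random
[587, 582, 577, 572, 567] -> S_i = 587 + -5*i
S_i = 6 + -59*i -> [6, -53, -112, -171, -230]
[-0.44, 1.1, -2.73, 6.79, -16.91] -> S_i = -0.44*(-2.49)^i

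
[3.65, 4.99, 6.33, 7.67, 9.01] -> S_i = 3.65 + 1.34*i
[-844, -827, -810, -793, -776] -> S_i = -844 + 17*i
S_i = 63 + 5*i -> [63, 68, 73, 78, 83]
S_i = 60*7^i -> [60, 420, 2940, 20580, 144060]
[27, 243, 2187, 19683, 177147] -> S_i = 27*9^i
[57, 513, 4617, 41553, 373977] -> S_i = 57*9^i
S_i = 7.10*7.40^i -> [7.1, 52.54, 388.8, 2877.09, 21290.47]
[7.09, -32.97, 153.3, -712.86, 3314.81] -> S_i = 7.09*(-4.65)^i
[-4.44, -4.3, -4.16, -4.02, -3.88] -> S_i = -4.44 + 0.14*i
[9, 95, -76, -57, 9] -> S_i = Random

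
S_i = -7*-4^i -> [-7, 28, -112, 448, -1792]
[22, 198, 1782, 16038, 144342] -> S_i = 22*9^i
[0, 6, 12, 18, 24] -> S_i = 0 + 6*i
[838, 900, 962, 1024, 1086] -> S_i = 838 + 62*i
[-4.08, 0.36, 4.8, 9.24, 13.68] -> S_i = -4.08 + 4.44*i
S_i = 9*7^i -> [9, 63, 441, 3087, 21609]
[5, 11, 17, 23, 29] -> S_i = 5 + 6*i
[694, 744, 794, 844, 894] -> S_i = 694 + 50*i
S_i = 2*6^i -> [2, 12, 72, 432, 2592]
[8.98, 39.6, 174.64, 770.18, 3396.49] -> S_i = 8.98*4.41^i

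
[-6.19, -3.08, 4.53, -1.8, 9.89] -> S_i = Random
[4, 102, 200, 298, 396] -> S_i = 4 + 98*i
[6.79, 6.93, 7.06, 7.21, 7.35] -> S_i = 6.79*1.02^i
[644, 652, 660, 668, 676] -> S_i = 644 + 8*i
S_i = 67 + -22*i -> [67, 45, 23, 1, -21]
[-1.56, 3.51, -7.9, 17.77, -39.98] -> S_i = -1.56*(-2.25)^i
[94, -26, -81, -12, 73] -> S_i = Random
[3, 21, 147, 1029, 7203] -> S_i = 3*7^i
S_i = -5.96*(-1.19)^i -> [-5.96, 7.09, -8.44, 10.04, -11.95]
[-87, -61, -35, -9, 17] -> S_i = -87 + 26*i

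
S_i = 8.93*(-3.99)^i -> [8.93, -35.63, 142.17, -567.24, 2263.3]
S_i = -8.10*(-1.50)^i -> [-8.1, 12.15, -18.22, 27.34, -41.01]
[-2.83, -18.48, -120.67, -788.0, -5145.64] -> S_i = -2.83*6.53^i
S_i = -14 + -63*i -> [-14, -77, -140, -203, -266]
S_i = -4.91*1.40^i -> [-4.91, -6.87, -9.62, -13.47, -18.86]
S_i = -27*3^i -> [-27, -81, -243, -729, -2187]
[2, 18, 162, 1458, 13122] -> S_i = 2*9^i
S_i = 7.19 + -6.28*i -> [7.19, 0.91, -5.37, -11.65, -17.93]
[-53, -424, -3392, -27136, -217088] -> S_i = -53*8^i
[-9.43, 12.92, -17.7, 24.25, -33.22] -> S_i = -9.43*(-1.37)^i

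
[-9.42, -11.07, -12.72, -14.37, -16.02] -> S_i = -9.42 + -1.65*i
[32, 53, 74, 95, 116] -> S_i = 32 + 21*i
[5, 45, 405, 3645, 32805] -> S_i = 5*9^i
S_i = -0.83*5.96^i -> [-0.83, -4.95, -29.48, -175.72, -1047.28]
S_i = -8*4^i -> [-8, -32, -128, -512, -2048]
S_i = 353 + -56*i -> [353, 297, 241, 185, 129]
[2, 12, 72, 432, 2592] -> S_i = 2*6^i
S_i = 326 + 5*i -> [326, 331, 336, 341, 346]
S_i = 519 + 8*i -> [519, 527, 535, 543, 551]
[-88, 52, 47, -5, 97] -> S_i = Random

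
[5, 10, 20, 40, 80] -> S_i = 5*2^i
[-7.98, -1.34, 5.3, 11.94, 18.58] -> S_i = -7.98 + 6.64*i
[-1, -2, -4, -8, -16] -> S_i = -1*2^i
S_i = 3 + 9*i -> [3, 12, 21, 30, 39]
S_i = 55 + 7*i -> [55, 62, 69, 76, 83]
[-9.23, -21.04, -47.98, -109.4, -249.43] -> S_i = -9.23*2.28^i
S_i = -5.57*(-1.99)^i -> [-5.57, 11.08, -22.06, 43.89, -87.35]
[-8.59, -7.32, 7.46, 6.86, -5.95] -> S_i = Random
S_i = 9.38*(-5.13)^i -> [9.38, -48.12, 246.85, -1266.35, 6496.39]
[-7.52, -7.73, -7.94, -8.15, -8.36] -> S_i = -7.52 + -0.21*i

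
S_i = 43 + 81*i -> [43, 124, 205, 286, 367]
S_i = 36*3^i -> [36, 108, 324, 972, 2916]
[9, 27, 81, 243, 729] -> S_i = 9*3^i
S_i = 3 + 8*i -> [3, 11, 19, 27, 35]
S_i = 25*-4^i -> [25, -100, 400, -1600, 6400]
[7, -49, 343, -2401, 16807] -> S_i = 7*-7^i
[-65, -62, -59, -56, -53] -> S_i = -65 + 3*i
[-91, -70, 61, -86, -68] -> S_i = Random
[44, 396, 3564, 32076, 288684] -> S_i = 44*9^i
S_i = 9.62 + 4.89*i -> [9.62, 14.51, 19.4, 24.29, 29.18]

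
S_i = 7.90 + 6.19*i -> [7.9, 14.09, 20.28, 26.47, 32.66]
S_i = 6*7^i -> [6, 42, 294, 2058, 14406]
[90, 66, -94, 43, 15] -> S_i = Random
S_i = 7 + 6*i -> [7, 13, 19, 25, 31]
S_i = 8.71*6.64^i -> [8.71, 57.83, 384.02, 2549.9, 16931.31]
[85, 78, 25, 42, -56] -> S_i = Random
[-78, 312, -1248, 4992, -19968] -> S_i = -78*-4^i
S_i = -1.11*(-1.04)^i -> [-1.11, 1.15, -1.2, 1.25, -1.3]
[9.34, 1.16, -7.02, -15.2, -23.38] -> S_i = 9.34 + -8.18*i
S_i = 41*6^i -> [41, 246, 1476, 8856, 53136]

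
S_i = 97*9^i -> [97, 873, 7857, 70713, 636417]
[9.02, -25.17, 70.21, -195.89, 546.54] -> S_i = 9.02*(-2.79)^i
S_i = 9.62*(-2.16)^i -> [9.62, -20.78, 44.88, -96.95, 209.41]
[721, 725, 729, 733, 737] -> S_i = 721 + 4*i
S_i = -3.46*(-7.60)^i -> [-3.46, 26.3, -199.85, 1518.86, -11543.31]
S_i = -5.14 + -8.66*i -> [-5.14, -13.8, -22.46, -31.12, -39.78]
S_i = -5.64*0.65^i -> [-5.64, -3.67, -2.38, -1.55, -1.01]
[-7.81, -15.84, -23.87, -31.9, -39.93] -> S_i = -7.81 + -8.03*i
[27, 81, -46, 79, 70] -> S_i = Random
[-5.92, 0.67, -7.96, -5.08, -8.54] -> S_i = Random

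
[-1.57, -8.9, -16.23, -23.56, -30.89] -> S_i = -1.57 + -7.33*i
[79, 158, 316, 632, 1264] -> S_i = 79*2^i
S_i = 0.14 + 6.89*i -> [0.14, 7.03, 13.92, 20.81, 27.7]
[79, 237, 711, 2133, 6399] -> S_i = 79*3^i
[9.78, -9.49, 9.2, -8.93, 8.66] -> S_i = 9.78*(-0.97)^i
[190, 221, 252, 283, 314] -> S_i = 190 + 31*i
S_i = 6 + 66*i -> [6, 72, 138, 204, 270]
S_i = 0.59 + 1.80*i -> [0.59, 2.39, 4.19, 5.99, 7.79]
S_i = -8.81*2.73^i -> [-8.81, -24.05, -65.66, -179.25, -489.36]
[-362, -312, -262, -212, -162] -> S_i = -362 + 50*i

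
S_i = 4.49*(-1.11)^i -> [4.49, -4.98, 5.53, -6.14, 6.82]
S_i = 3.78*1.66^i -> [3.78, 6.27, 10.42, 17.29, 28.7]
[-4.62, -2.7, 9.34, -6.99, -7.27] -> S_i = Random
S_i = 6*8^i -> [6, 48, 384, 3072, 24576]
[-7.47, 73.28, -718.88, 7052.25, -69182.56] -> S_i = -7.47*(-9.81)^i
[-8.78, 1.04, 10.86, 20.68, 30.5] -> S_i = -8.78 + 9.82*i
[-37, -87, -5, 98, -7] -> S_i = Random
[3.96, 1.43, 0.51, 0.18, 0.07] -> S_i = 3.96*0.36^i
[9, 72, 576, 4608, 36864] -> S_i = 9*8^i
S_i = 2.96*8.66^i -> [2.96, 25.63, 221.99, 1922.41, 16648.05]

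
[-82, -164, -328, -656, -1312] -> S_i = -82*2^i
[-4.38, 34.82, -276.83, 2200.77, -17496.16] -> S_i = -4.38*(-7.95)^i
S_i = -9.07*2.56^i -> [-9.07, -23.22, -59.44, -152.17, -389.55]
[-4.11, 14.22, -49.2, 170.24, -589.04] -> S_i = -4.11*(-3.46)^i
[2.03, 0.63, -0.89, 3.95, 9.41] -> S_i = Random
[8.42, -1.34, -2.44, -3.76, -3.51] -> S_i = Random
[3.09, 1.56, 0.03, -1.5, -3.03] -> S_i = 3.09 + -1.53*i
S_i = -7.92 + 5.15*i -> [-7.92, -2.77, 2.38, 7.53, 12.68]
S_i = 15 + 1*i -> [15, 16, 17, 18, 19]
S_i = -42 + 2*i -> [-42, -40, -38, -36, -34]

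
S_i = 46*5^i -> [46, 230, 1150, 5750, 28750]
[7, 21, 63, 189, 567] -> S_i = 7*3^i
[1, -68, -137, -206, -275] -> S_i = 1 + -69*i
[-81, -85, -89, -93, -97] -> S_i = -81 + -4*i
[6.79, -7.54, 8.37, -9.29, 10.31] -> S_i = 6.79*(-1.11)^i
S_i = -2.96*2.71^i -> [-2.96, -8.02, -21.74, -58.91, -159.65]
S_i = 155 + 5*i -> [155, 160, 165, 170, 175]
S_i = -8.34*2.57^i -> [-8.34, -21.43, -55.08, -141.57, -363.83]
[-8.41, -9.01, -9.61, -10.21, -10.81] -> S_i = -8.41 + -0.60*i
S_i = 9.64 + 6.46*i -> [9.64, 16.1, 22.56, 29.02, 35.48]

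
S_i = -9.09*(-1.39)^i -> [-9.09, 12.64, -17.56, 24.41, -33.93]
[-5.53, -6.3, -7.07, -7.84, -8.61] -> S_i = -5.53 + -0.77*i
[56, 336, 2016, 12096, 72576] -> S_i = 56*6^i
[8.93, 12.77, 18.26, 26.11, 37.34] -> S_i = 8.93*1.43^i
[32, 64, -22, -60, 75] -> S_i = Random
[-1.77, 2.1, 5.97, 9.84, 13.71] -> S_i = -1.77 + 3.87*i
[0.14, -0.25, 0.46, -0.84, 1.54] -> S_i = 0.14*(-1.82)^i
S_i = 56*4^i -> [56, 224, 896, 3584, 14336]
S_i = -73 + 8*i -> [-73, -65, -57, -49, -41]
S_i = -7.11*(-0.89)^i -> [-7.11, 6.33, -5.63, 5.01, -4.46]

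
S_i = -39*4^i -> [-39, -156, -624, -2496, -9984]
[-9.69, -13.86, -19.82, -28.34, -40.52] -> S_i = -9.69*1.43^i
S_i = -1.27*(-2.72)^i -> [-1.27, 3.45, -9.4, 25.56, -69.52]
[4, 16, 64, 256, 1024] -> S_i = 4*4^i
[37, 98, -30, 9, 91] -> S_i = Random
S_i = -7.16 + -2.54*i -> [-7.16, -9.7, -12.24, -14.78, -17.32]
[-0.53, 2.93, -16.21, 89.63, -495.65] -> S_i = -0.53*(-5.53)^i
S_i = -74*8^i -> [-74, -592, -4736, -37888, -303104]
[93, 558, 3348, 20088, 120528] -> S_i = 93*6^i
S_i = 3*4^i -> [3, 12, 48, 192, 768]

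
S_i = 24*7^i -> [24, 168, 1176, 8232, 57624]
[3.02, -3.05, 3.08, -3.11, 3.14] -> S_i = 3.02*(-1.01)^i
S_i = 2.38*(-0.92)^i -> [2.38, -2.19, 2.01, -1.85, 1.71]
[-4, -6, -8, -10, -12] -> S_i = -4 + -2*i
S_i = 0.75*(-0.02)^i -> [0.75, -0.02, 0.0, -0.0, 0.0]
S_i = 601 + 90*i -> [601, 691, 781, 871, 961]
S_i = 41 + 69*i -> [41, 110, 179, 248, 317]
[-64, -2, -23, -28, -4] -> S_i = Random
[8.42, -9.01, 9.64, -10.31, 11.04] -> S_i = 8.42*(-1.07)^i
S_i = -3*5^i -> [-3, -15, -75, -375, -1875]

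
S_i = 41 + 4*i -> [41, 45, 49, 53, 57]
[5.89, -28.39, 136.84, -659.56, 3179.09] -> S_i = 5.89*(-4.82)^i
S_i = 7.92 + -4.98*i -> [7.92, 2.94, -2.04, -7.02, -12.0]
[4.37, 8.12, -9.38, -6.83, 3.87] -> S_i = Random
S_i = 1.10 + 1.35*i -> [1.1, 2.45, 3.8, 5.15, 6.5]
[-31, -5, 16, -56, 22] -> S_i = Random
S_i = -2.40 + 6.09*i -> [-2.4, 3.69, 9.78, 15.87, 21.96]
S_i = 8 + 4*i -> [8, 12, 16, 20, 24]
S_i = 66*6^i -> [66, 396, 2376, 14256, 85536]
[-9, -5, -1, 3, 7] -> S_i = -9 + 4*i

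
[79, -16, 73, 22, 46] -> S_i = Random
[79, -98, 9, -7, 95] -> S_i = Random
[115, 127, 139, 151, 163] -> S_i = 115 + 12*i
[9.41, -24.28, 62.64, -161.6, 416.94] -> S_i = 9.41*(-2.58)^i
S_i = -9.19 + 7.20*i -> [-9.19, -1.99, 5.21, 12.41, 19.61]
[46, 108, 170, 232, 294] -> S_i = 46 + 62*i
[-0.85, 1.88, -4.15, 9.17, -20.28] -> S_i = -0.85*(-2.21)^i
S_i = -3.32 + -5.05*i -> [-3.32, -8.37, -13.42, -18.47, -23.52]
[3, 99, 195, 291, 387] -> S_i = 3 + 96*i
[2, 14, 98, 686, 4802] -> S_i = 2*7^i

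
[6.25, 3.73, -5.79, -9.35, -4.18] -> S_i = Random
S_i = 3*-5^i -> [3, -15, 75, -375, 1875]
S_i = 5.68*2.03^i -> [5.68, 11.53, 23.41, 47.52, 96.46]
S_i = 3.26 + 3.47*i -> [3.26, 6.73, 10.2, 13.67, 17.14]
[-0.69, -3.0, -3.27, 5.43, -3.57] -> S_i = Random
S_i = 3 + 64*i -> [3, 67, 131, 195, 259]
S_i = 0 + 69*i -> [0, 69, 138, 207, 276]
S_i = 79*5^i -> [79, 395, 1975, 9875, 49375]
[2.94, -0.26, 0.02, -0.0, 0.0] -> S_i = 2.94*(-0.09)^i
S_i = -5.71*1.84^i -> [-5.71, -10.51, -19.33, -35.57, -65.45]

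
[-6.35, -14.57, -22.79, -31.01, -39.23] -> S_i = -6.35 + -8.22*i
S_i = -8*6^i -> [-8, -48, -288, -1728, -10368]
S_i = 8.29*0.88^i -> [8.29, 7.3, 6.42, 5.65, 4.97]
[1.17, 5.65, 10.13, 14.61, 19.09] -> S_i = 1.17 + 4.48*i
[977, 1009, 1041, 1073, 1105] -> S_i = 977 + 32*i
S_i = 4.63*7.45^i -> [4.63, 34.49, 256.98, 1914.48, 14262.84]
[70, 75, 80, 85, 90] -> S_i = 70 + 5*i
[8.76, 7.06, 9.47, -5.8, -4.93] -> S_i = Random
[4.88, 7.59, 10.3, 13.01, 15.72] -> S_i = 4.88 + 2.71*i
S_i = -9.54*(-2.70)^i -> [-9.54, 25.76, -69.55, 187.78, -506.99]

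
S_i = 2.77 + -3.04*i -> [2.77, -0.27, -3.31, -6.35, -9.39]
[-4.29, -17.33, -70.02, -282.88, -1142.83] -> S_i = -4.29*4.04^i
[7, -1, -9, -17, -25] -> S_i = 7 + -8*i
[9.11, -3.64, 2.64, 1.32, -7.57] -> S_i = Random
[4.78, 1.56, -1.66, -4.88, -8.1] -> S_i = 4.78 + -3.22*i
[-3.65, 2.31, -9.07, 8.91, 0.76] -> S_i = Random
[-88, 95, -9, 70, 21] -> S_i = Random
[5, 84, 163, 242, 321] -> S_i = 5 + 79*i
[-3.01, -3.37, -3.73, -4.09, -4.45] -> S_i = -3.01 + -0.36*i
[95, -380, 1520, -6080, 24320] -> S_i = 95*-4^i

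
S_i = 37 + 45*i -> [37, 82, 127, 172, 217]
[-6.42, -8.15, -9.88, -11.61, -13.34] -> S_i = -6.42 + -1.73*i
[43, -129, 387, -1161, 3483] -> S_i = 43*-3^i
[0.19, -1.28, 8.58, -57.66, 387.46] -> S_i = 0.19*(-6.72)^i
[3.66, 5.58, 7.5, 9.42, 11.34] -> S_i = 3.66 + 1.92*i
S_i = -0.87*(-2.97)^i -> [-0.87, 2.58, -7.67, 22.79, -67.69]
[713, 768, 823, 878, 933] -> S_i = 713 + 55*i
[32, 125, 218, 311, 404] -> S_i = 32 + 93*i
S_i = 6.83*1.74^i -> [6.83, 11.88, 20.68, 35.98, 62.61]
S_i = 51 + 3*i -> [51, 54, 57, 60, 63]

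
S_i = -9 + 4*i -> [-9, -5, -1, 3, 7]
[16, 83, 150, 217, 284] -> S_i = 16 + 67*i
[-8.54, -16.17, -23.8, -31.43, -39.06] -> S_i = -8.54 + -7.63*i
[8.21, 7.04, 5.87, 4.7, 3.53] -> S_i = 8.21 + -1.17*i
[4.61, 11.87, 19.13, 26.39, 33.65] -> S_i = 4.61 + 7.26*i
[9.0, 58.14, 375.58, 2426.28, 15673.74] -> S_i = 9.00*6.46^i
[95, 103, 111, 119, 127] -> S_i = 95 + 8*i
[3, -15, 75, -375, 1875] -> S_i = 3*-5^i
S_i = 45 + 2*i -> [45, 47, 49, 51, 53]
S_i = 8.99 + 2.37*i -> [8.99, 11.36, 13.73, 16.1, 18.47]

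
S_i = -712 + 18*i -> [-712, -694, -676, -658, -640]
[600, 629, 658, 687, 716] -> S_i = 600 + 29*i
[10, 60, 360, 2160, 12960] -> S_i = 10*6^i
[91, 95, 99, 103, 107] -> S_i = 91 + 4*i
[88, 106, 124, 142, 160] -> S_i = 88 + 18*i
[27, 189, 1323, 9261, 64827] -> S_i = 27*7^i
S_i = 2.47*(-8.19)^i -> [2.47, -20.23, 165.68, -1356.9, 11113.03]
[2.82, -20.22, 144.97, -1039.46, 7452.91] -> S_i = 2.82*(-7.17)^i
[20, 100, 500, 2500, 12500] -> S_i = 20*5^i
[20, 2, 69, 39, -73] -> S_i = Random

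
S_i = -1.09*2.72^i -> [-1.09, -2.96, -8.06, -21.93, -59.66]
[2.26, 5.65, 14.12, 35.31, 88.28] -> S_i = 2.26*2.50^i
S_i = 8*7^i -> [8, 56, 392, 2744, 19208]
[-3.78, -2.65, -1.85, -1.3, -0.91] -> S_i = -3.78*0.70^i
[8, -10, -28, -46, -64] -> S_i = 8 + -18*i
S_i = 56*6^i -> [56, 336, 2016, 12096, 72576]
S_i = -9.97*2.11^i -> [-9.97, -21.04, -44.39, -93.66, -197.62]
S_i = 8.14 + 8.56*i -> [8.14, 16.7, 25.26, 33.82, 42.38]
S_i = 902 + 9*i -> [902, 911, 920, 929, 938]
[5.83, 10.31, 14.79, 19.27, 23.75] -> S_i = 5.83 + 4.48*i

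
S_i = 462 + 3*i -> [462, 465, 468, 471, 474]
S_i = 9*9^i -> [9, 81, 729, 6561, 59049]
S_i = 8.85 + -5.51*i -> [8.85, 3.34, -2.17, -7.68, -13.19]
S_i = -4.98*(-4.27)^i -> [-4.98, 21.26, -90.8, 387.72, -1655.54]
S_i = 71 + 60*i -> [71, 131, 191, 251, 311]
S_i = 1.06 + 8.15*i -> [1.06, 9.21, 17.36, 25.51, 33.66]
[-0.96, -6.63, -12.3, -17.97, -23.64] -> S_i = -0.96 + -5.67*i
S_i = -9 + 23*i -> [-9, 14, 37, 60, 83]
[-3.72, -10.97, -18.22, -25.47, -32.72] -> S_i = -3.72 + -7.25*i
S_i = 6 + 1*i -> [6, 7, 8, 9, 10]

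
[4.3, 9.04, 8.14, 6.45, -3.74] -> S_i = Random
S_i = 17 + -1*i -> [17, 16, 15, 14, 13]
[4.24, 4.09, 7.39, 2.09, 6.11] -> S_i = Random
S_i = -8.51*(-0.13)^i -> [-8.51, 1.11, -0.14, 0.02, -0.0]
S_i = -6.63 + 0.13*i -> [-6.63, -6.5, -6.37, -6.24, -6.11]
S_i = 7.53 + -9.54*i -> [7.53, -2.01, -11.55, -21.09, -30.63]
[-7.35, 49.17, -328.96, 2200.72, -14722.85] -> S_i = -7.35*(-6.69)^i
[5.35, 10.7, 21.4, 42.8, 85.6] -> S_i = 5.35*2.00^i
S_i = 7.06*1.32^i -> [7.06, 9.32, 12.3, 16.24, 21.43]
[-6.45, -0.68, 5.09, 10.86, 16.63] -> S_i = -6.45 + 5.77*i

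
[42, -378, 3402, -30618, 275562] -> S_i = 42*-9^i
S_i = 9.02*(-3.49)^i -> [9.02, -31.48, 109.86, -383.43, 1338.16]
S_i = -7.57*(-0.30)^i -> [-7.57, 2.27, -0.68, 0.2, -0.06]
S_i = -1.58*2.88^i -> [-1.58, -4.55, -13.11, -37.74, -108.7]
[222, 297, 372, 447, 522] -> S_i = 222 + 75*i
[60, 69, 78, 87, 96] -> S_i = 60 + 9*i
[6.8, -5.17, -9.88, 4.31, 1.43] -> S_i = Random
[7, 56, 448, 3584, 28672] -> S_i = 7*8^i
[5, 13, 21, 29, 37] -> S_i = 5 + 8*i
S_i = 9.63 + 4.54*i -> [9.63, 14.17, 18.71, 23.25, 27.79]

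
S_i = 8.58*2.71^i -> [8.58, 23.25, 63.01, 170.76, 462.77]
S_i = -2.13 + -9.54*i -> [-2.13, -11.67, -21.21, -30.75, -40.29]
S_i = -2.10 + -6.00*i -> [-2.1, -8.1, -14.1, -20.1, -26.1]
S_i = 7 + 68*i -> [7, 75, 143, 211, 279]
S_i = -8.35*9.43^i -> [-8.35, -78.74, -742.52, -7001.99, -66028.78]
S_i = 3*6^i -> [3, 18, 108, 648, 3888]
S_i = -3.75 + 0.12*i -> [-3.75, -3.63, -3.51, -3.39, -3.27]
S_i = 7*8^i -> [7, 56, 448, 3584, 28672]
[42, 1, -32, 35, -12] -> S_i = Random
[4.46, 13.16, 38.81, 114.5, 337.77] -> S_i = 4.46*2.95^i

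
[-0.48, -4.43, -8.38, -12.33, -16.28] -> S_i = -0.48 + -3.95*i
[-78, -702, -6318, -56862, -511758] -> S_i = -78*9^i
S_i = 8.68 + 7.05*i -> [8.68, 15.73, 22.78, 29.83, 36.88]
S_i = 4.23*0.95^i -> [4.23, 4.02, 3.82, 3.63, 3.45]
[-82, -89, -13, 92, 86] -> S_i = Random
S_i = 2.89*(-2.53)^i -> [2.89, -7.31, 18.5, -46.8, 118.41]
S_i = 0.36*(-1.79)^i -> [0.36, -0.64, 1.15, -2.06, 3.7]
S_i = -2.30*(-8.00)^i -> [-2.3, 18.4, -147.2, 1177.6, -9420.8]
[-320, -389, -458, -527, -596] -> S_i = -320 + -69*i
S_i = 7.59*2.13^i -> [7.59, 16.17, 34.44, 73.35, 156.23]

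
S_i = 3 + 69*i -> [3, 72, 141, 210, 279]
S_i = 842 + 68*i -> [842, 910, 978, 1046, 1114]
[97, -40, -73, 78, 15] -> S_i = Random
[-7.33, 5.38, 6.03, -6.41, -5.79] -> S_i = Random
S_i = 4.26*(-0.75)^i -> [4.26, -3.2, 2.4, -1.8, 1.35]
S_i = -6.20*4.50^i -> [-6.2, -27.9, -125.55, -564.98, -2542.39]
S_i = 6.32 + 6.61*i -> [6.32, 12.93, 19.54, 26.15, 32.76]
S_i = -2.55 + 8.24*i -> [-2.55, 5.69, 13.93, 22.17, 30.41]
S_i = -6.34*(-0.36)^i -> [-6.34, 2.28, -0.82, 0.3, -0.11]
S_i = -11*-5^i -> [-11, 55, -275, 1375, -6875]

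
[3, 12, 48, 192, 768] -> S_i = 3*4^i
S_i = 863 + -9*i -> [863, 854, 845, 836, 827]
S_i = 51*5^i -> [51, 255, 1275, 6375, 31875]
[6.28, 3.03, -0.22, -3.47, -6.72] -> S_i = 6.28 + -3.25*i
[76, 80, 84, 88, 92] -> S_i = 76 + 4*i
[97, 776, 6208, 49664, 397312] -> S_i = 97*8^i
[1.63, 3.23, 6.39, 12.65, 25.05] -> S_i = 1.63*1.98^i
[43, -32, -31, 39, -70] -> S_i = Random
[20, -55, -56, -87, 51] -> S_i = Random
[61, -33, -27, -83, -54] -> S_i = Random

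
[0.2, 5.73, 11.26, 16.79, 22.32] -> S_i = 0.20 + 5.53*i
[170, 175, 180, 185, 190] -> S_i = 170 + 5*i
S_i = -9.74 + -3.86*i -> [-9.74, -13.6, -17.46, -21.32, -25.18]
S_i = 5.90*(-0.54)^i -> [5.9, -3.19, 1.72, -0.93, 0.5]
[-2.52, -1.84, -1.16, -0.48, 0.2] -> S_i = -2.52 + 0.68*i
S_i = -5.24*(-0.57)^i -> [-5.24, 2.99, -1.7, 0.97, -0.55]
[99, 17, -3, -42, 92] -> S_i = Random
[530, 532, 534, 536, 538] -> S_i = 530 + 2*i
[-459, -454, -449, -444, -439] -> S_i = -459 + 5*i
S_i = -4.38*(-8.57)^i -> [-4.38, 37.54, -321.69, 2756.87, -23626.39]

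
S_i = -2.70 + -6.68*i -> [-2.7, -9.38, -16.06, -22.74, -29.42]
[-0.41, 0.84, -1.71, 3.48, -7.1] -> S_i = -0.41*(-2.04)^i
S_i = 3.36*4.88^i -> [3.36, 16.4, 80.02, 390.48, 1905.54]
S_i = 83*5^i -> [83, 415, 2075, 10375, 51875]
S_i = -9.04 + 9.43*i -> [-9.04, 0.39, 9.82, 19.25, 28.68]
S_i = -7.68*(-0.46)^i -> [-7.68, 3.53, -1.63, 0.75, -0.34]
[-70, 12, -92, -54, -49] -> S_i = Random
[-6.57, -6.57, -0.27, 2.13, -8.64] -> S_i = Random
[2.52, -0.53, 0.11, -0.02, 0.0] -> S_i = 2.52*(-0.21)^i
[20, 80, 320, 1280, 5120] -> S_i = 20*4^i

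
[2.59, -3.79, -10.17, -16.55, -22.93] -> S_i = 2.59 + -6.38*i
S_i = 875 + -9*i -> [875, 866, 857, 848, 839]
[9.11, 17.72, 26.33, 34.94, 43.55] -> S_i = 9.11 + 8.61*i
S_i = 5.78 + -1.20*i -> [5.78, 4.58, 3.38, 2.18, 0.98]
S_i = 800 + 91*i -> [800, 891, 982, 1073, 1164]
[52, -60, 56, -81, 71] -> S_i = Random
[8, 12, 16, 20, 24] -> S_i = 8 + 4*i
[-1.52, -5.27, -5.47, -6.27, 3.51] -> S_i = Random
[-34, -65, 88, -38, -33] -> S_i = Random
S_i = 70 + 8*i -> [70, 78, 86, 94, 102]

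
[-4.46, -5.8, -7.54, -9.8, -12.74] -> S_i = -4.46*1.30^i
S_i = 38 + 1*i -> [38, 39, 40, 41, 42]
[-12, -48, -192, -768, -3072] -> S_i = -12*4^i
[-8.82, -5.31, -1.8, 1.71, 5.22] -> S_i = -8.82 + 3.51*i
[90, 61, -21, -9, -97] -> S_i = Random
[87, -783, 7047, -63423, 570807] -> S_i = 87*-9^i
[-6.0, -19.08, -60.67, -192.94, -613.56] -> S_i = -6.00*3.18^i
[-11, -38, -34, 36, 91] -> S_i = Random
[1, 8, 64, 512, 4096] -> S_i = 1*8^i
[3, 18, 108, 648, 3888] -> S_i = 3*6^i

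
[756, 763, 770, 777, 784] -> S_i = 756 + 7*i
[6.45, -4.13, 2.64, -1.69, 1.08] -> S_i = 6.45*(-0.64)^i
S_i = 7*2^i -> [7, 14, 28, 56, 112]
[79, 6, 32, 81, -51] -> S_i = Random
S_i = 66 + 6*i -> [66, 72, 78, 84, 90]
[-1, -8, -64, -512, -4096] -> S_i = -1*8^i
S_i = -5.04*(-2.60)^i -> [-5.04, 13.1, -34.07, 88.58, -230.32]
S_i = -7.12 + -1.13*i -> [-7.12, -8.25, -9.38, -10.51, -11.64]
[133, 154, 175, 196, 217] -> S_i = 133 + 21*i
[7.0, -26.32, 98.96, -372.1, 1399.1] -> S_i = 7.00*(-3.76)^i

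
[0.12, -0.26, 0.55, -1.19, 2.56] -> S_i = 0.12*(-2.15)^i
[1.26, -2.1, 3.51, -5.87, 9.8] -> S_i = 1.26*(-1.67)^i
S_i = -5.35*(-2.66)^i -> [-5.35, 14.23, -37.85, 100.69, -267.84]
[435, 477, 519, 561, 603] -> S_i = 435 + 42*i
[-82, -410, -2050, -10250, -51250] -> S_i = -82*5^i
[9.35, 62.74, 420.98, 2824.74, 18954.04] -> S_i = 9.35*6.71^i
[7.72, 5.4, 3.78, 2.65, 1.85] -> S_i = 7.72*0.70^i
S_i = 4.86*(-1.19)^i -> [4.86, -5.78, 6.88, -8.19, 9.75]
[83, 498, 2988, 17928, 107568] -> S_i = 83*6^i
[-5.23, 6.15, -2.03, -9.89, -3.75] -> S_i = Random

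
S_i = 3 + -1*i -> [3, 2, 1, 0, -1]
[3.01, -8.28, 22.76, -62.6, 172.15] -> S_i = 3.01*(-2.75)^i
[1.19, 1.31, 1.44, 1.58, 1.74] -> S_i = 1.19*1.10^i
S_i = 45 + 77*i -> [45, 122, 199, 276, 353]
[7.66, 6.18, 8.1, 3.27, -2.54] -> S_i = Random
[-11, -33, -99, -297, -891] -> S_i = -11*3^i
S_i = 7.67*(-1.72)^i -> [7.67, -13.19, 22.69, -39.03, 67.13]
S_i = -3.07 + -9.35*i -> [-3.07, -12.42, -21.77, -31.12, -40.47]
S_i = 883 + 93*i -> [883, 976, 1069, 1162, 1255]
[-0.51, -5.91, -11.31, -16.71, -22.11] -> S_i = -0.51 + -5.40*i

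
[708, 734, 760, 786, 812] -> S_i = 708 + 26*i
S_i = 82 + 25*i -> [82, 107, 132, 157, 182]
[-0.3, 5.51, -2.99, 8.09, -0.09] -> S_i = Random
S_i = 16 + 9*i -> [16, 25, 34, 43, 52]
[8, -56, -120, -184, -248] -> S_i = 8 + -64*i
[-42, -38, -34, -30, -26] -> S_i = -42 + 4*i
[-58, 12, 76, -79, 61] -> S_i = Random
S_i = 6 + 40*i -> [6, 46, 86, 126, 166]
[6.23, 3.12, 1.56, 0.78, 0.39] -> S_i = 6.23*0.50^i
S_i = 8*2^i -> [8, 16, 32, 64, 128]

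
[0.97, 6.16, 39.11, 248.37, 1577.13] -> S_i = 0.97*6.35^i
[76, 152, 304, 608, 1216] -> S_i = 76*2^i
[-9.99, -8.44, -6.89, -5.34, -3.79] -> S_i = -9.99 + 1.55*i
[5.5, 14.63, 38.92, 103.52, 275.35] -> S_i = 5.50*2.66^i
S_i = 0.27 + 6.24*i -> [0.27, 6.51, 12.75, 18.99, 25.23]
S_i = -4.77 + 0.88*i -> [-4.77, -3.89, -3.01, -2.13, -1.25]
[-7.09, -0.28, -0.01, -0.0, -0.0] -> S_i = -7.09*0.04^i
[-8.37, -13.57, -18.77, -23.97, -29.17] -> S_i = -8.37 + -5.20*i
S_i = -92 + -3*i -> [-92, -95, -98, -101, -104]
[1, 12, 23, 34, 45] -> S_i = 1 + 11*i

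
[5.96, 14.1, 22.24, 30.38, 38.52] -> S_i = 5.96 + 8.14*i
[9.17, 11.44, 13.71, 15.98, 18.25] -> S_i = 9.17 + 2.27*i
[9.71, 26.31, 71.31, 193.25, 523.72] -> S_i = 9.71*2.71^i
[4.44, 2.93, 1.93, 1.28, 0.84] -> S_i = 4.44*0.66^i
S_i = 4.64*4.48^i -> [4.64, 20.79, 93.13, 417.21, 1869.09]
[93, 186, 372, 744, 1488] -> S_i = 93*2^i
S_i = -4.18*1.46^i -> [-4.18, -6.1, -8.91, -13.01, -18.99]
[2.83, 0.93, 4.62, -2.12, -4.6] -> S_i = Random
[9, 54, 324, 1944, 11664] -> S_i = 9*6^i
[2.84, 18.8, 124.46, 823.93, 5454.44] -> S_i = 2.84*6.62^i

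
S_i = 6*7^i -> [6, 42, 294, 2058, 14406]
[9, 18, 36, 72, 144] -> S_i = 9*2^i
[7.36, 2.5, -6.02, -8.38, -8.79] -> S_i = Random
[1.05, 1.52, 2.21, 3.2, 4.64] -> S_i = 1.05*1.45^i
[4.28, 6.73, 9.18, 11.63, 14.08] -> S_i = 4.28 + 2.45*i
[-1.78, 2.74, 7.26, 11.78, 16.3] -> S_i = -1.78 + 4.52*i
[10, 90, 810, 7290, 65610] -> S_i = 10*9^i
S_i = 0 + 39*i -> [0, 39, 78, 117, 156]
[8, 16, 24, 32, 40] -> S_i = 8 + 8*i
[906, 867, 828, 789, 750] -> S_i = 906 + -39*i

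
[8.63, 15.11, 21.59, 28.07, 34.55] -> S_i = 8.63 + 6.48*i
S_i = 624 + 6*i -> [624, 630, 636, 642, 648]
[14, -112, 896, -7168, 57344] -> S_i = 14*-8^i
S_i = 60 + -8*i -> [60, 52, 44, 36, 28]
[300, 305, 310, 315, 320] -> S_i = 300 + 5*i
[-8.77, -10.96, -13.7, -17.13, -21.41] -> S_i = -8.77*1.25^i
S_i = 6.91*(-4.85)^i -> [6.91, -33.51, 162.54, -788.32, 3823.36]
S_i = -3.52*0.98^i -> [-3.52, -3.45, -3.38, -3.31, -3.25]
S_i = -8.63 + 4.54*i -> [-8.63, -4.09, 0.45, 4.99, 9.53]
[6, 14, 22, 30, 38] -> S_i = 6 + 8*i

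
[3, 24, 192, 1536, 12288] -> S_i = 3*8^i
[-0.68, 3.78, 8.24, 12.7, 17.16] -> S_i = -0.68 + 4.46*i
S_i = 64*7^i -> [64, 448, 3136, 21952, 153664]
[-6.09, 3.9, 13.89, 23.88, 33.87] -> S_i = -6.09 + 9.99*i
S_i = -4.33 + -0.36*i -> [-4.33, -4.69, -5.05, -5.41, -5.77]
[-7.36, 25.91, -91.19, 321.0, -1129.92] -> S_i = -7.36*(-3.52)^i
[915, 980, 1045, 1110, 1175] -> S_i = 915 + 65*i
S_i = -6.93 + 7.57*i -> [-6.93, 0.64, 8.21, 15.78, 23.35]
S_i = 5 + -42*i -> [5, -37, -79, -121, -163]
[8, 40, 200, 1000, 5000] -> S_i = 8*5^i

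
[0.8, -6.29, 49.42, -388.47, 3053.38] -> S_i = 0.80*(-7.86)^i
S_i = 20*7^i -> [20, 140, 980, 6860, 48020]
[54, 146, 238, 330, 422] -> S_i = 54 + 92*i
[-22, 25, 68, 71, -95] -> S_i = Random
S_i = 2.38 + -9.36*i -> [2.38, -6.98, -16.34, -25.7, -35.06]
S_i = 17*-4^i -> [17, -68, 272, -1088, 4352]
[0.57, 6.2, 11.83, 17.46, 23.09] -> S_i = 0.57 + 5.63*i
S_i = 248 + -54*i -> [248, 194, 140, 86, 32]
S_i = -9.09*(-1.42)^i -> [-9.09, 12.91, -18.33, 26.03, -36.96]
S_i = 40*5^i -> [40, 200, 1000, 5000, 25000]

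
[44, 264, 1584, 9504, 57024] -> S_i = 44*6^i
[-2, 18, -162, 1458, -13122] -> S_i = -2*-9^i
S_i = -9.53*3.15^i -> [-9.53, -30.02, -94.56, -297.87, -938.29]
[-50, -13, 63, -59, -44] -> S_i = Random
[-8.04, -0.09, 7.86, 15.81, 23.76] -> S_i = -8.04 + 7.95*i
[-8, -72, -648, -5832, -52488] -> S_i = -8*9^i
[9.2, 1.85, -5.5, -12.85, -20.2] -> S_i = 9.20 + -7.35*i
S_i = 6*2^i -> [6, 12, 24, 48, 96]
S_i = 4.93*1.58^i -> [4.93, 7.79, 12.31, 19.45, 30.72]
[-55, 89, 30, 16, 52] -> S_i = Random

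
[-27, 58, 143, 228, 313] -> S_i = -27 + 85*i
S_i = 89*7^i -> [89, 623, 4361, 30527, 213689]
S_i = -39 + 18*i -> [-39, -21, -3, 15, 33]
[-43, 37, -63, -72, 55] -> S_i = Random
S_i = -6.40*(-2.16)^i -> [-6.4, 13.82, -29.86, 64.5, -139.31]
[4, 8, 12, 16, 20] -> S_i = 4 + 4*i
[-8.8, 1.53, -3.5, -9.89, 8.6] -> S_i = Random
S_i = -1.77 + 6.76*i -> [-1.77, 4.99, 11.75, 18.51, 25.27]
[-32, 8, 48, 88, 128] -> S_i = -32 + 40*i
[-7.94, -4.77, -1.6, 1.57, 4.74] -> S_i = -7.94 + 3.17*i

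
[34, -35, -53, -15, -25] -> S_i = Random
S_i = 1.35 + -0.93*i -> [1.35, 0.42, -0.51, -1.44, -2.37]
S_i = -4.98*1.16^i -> [-4.98, -5.78, -6.7, -7.77, -9.02]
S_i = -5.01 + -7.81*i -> [-5.01, -12.82, -20.63, -28.44, -36.25]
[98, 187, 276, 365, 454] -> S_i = 98 + 89*i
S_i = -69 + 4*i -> [-69, -65, -61, -57, -53]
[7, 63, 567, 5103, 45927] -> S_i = 7*9^i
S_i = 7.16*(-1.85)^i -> [7.16, -13.25, 24.51, -45.33, 83.87]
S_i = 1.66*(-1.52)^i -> [1.66, -2.52, 3.84, -5.83, 8.86]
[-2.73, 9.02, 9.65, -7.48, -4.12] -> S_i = Random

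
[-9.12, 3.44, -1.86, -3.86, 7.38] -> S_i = Random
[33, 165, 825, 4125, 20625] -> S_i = 33*5^i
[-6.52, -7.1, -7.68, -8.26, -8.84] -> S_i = -6.52 + -0.58*i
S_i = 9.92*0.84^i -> [9.92, 8.33, 7.0, 5.88, 4.94]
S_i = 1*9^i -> [1, 9, 81, 729, 6561]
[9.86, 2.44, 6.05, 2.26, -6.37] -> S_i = Random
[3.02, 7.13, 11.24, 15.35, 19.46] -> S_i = 3.02 + 4.11*i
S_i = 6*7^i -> [6, 42, 294, 2058, 14406]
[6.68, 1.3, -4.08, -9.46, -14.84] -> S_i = 6.68 + -5.38*i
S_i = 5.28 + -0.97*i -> [5.28, 4.31, 3.34, 2.37, 1.4]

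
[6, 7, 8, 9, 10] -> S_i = 6 + 1*i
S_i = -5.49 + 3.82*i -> [-5.49, -1.67, 2.15, 5.97, 9.79]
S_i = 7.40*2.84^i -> [7.4, 21.02, 59.69, 169.51, 481.4]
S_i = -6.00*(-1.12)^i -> [-6.0, 6.72, -7.53, 8.43, -9.44]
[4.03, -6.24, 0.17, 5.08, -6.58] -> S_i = Random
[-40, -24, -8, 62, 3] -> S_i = Random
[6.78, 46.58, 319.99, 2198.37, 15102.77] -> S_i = 6.78*6.87^i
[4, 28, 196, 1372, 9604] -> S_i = 4*7^i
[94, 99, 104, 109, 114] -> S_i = 94 + 5*i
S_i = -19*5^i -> [-19, -95, -475, -2375, -11875]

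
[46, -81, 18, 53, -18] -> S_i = Random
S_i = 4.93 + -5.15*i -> [4.93, -0.22, -5.37, -10.52, -15.67]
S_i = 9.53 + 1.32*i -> [9.53, 10.85, 12.17, 13.49, 14.81]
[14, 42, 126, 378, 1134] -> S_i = 14*3^i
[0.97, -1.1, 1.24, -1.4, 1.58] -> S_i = 0.97*(-1.13)^i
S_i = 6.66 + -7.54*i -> [6.66, -0.88, -8.42, -15.96, -23.5]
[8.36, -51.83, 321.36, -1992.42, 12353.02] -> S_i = 8.36*(-6.20)^i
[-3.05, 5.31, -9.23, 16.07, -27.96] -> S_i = -3.05*(-1.74)^i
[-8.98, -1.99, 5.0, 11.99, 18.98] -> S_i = -8.98 + 6.99*i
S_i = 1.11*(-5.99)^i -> [1.11, -6.65, 39.83, -238.56, 1428.99]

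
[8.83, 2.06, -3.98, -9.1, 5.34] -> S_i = Random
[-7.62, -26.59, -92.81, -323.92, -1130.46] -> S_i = -7.62*3.49^i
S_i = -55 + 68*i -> [-55, 13, 81, 149, 217]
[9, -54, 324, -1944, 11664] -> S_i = 9*-6^i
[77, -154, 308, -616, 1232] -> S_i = 77*-2^i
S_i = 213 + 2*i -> [213, 215, 217, 219, 221]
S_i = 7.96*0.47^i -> [7.96, 3.74, 1.76, 0.83, 0.39]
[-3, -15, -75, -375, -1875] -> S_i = -3*5^i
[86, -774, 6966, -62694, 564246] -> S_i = 86*-9^i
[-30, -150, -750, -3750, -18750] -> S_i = -30*5^i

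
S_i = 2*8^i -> [2, 16, 128, 1024, 8192]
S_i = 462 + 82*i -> [462, 544, 626, 708, 790]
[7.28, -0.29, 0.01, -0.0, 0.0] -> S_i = 7.28*(-0.04)^i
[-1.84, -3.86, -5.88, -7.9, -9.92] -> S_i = -1.84 + -2.02*i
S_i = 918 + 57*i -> [918, 975, 1032, 1089, 1146]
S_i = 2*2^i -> [2, 4, 8, 16, 32]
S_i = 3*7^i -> [3, 21, 147, 1029, 7203]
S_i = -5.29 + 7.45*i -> [-5.29, 2.16, 9.61, 17.06, 24.51]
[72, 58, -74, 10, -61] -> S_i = Random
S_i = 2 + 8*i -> [2, 10, 18, 26, 34]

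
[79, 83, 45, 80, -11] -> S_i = Random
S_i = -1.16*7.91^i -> [-1.16, -9.18, -72.58, -574.1, -4541.13]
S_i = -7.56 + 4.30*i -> [-7.56, -3.26, 1.04, 5.34, 9.64]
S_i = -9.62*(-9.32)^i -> [-9.62, 89.66, -835.62, 7787.94, -72583.64]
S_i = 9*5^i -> [9, 45, 225, 1125, 5625]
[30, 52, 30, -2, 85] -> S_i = Random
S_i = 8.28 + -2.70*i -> [8.28, 5.58, 2.88, 0.18, -2.52]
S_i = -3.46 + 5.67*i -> [-3.46, 2.21, 7.88, 13.55, 19.22]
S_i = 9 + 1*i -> [9, 10, 11, 12, 13]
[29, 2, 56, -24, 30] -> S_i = Random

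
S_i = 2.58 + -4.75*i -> [2.58, -2.17, -6.92, -11.67, -16.42]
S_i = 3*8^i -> [3, 24, 192, 1536, 12288]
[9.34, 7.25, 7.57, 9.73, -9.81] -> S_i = Random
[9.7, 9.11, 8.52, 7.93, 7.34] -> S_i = 9.70 + -0.59*i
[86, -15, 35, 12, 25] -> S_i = Random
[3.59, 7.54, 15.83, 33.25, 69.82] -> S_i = 3.59*2.10^i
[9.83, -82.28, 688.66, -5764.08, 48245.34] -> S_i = 9.83*(-8.37)^i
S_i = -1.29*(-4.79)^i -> [-1.29, 6.18, -29.6, 141.77, -679.1]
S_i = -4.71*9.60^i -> [-4.71, -45.22, -434.07, -4167.11, -40004.22]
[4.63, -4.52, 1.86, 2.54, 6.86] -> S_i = Random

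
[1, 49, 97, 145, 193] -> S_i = 1 + 48*i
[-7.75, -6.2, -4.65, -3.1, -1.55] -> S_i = -7.75 + 1.55*i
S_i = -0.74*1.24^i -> [-0.74, -0.92, -1.14, -1.41, -1.75]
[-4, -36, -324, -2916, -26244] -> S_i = -4*9^i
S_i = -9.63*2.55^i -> [-9.63, -24.56, -62.62, -159.68, -407.18]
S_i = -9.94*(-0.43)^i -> [-9.94, 4.27, -1.84, 0.79, -0.34]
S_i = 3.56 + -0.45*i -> [3.56, 3.11, 2.66, 2.21, 1.76]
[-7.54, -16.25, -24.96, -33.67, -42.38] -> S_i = -7.54 + -8.71*i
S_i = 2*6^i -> [2, 12, 72, 432, 2592]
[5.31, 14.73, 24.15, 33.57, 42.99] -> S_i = 5.31 + 9.42*i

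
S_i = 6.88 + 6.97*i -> [6.88, 13.85, 20.82, 27.79, 34.76]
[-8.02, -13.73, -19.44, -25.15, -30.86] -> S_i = -8.02 + -5.71*i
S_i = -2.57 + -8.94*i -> [-2.57, -11.51, -20.45, -29.39, -38.33]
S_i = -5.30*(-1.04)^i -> [-5.3, 5.51, -5.73, 5.96, -6.2]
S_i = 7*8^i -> [7, 56, 448, 3584, 28672]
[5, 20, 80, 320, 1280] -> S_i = 5*4^i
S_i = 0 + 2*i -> [0, 2, 4, 6, 8]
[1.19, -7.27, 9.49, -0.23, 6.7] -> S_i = Random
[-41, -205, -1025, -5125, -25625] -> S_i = -41*5^i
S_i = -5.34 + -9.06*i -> [-5.34, -14.4, -23.46, -32.52, -41.58]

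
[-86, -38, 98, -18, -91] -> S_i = Random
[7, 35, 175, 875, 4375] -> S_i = 7*5^i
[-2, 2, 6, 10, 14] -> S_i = -2 + 4*i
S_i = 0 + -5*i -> [0, -5, -10, -15, -20]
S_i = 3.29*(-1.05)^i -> [3.29, -3.45, 3.63, -3.81, 4.0]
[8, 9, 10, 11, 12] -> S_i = 8 + 1*i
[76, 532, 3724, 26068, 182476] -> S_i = 76*7^i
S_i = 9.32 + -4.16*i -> [9.32, 5.16, 1.0, -3.16, -7.32]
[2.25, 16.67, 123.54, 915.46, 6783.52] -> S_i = 2.25*7.41^i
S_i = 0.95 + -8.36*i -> [0.95, -7.41, -15.77, -24.13, -32.49]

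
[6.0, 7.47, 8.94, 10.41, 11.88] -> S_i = 6.00 + 1.47*i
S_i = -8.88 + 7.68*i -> [-8.88, -1.2, 6.48, 14.16, 21.84]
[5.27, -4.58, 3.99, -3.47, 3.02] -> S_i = 5.27*(-0.87)^i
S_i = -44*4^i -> [-44, -176, -704, -2816, -11264]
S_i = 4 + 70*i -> [4, 74, 144, 214, 284]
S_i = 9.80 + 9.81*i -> [9.8, 19.61, 29.42, 39.23, 49.04]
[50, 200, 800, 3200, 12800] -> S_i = 50*4^i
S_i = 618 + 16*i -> [618, 634, 650, 666, 682]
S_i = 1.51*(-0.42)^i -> [1.51, -0.63, 0.27, -0.11, 0.05]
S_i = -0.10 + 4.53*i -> [-0.1, 4.43, 8.96, 13.49, 18.02]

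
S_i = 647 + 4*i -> [647, 651, 655, 659, 663]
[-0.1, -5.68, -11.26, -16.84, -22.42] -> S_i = -0.10 + -5.58*i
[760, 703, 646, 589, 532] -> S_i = 760 + -57*i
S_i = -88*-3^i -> [-88, 264, -792, 2376, -7128]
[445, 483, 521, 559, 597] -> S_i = 445 + 38*i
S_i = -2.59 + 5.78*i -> [-2.59, 3.19, 8.97, 14.75, 20.53]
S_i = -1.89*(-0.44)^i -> [-1.89, 0.83, -0.37, 0.16, -0.07]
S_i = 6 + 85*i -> [6, 91, 176, 261, 346]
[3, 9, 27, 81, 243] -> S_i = 3*3^i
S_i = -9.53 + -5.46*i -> [-9.53, -14.99, -20.45, -25.91, -31.37]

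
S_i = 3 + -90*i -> [3, -87, -177, -267, -357]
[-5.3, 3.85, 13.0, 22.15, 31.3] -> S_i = -5.30 + 9.15*i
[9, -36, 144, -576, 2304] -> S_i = 9*-4^i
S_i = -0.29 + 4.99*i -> [-0.29, 4.7, 9.69, 14.68, 19.67]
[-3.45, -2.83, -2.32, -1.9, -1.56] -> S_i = -3.45*0.82^i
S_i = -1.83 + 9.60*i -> [-1.83, 7.77, 17.37, 26.97, 36.57]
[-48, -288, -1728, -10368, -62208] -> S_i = -48*6^i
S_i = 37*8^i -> [37, 296, 2368, 18944, 151552]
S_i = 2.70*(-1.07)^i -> [2.7, -2.89, 3.09, -3.31, 3.54]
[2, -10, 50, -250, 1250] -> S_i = 2*-5^i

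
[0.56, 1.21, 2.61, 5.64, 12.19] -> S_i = 0.56*2.16^i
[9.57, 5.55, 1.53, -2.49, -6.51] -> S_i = 9.57 + -4.02*i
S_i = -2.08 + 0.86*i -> [-2.08, -1.22, -0.36, 0.5, 1.36]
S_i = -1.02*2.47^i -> [-1.02, -2.52, -6.22, -15.37, -37.97]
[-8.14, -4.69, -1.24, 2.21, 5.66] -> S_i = -8.14 + 3.45*i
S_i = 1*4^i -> [1, 4, 16, 64, 256]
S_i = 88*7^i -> [88, 616, 4312, 30184, 211288]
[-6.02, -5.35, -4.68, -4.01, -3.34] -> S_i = -6.02 + 0.67*i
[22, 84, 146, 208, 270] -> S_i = 22 + 62*i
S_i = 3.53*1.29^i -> [3.53, 4.55, 5.87, 7.58, 9.78]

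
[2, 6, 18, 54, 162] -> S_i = 2*3^i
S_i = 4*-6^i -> [4, -24, 144, -864, 5184]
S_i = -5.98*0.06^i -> [-5.98, -0.36, -0.02, -0.0, -0.0]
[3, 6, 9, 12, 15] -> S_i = 3 + 3*i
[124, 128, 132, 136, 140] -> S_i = 124 + 4*i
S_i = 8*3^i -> [8, 24, 72, 216, 648]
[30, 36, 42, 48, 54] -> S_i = 30 + 6*i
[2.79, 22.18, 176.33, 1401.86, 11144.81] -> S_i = 2.79*7.95^i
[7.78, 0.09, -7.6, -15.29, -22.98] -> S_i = 7.78 + -7.69*i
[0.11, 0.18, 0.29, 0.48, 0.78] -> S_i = 0.11*1.63^i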